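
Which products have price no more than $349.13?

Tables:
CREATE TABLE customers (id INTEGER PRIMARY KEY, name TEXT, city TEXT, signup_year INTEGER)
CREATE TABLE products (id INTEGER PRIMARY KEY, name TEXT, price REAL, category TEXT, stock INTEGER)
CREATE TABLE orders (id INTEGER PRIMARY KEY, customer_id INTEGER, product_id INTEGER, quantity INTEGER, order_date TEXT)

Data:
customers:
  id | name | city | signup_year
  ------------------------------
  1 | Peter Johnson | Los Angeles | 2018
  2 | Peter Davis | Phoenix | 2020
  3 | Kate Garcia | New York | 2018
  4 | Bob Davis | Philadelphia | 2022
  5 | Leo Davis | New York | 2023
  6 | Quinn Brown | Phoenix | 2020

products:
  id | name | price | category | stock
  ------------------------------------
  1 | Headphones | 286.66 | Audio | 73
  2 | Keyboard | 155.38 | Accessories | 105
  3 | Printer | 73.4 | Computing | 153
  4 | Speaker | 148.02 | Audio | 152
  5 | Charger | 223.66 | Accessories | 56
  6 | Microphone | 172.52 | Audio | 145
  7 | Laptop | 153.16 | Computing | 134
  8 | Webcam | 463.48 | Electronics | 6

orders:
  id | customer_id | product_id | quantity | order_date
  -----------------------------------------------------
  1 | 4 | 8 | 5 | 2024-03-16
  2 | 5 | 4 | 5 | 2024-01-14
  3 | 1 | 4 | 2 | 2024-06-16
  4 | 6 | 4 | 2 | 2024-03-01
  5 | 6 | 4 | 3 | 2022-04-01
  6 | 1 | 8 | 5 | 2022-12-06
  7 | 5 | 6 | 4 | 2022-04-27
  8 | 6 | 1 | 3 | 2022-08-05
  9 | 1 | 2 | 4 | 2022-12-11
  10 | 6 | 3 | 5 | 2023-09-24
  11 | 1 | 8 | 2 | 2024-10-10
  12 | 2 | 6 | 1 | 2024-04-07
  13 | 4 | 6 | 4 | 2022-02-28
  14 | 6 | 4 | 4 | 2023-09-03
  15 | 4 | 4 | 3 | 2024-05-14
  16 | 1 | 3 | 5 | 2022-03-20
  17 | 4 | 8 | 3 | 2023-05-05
SELECT name, price FROM products WHERE price <= 349.13

Execution result:
name | price
Headphones | 286.66
Keyboard | 155.38
Printer | 73.40
Speaker | 148.02
Charger | 223.66
Microphone | 172.52
Laptop | 153.16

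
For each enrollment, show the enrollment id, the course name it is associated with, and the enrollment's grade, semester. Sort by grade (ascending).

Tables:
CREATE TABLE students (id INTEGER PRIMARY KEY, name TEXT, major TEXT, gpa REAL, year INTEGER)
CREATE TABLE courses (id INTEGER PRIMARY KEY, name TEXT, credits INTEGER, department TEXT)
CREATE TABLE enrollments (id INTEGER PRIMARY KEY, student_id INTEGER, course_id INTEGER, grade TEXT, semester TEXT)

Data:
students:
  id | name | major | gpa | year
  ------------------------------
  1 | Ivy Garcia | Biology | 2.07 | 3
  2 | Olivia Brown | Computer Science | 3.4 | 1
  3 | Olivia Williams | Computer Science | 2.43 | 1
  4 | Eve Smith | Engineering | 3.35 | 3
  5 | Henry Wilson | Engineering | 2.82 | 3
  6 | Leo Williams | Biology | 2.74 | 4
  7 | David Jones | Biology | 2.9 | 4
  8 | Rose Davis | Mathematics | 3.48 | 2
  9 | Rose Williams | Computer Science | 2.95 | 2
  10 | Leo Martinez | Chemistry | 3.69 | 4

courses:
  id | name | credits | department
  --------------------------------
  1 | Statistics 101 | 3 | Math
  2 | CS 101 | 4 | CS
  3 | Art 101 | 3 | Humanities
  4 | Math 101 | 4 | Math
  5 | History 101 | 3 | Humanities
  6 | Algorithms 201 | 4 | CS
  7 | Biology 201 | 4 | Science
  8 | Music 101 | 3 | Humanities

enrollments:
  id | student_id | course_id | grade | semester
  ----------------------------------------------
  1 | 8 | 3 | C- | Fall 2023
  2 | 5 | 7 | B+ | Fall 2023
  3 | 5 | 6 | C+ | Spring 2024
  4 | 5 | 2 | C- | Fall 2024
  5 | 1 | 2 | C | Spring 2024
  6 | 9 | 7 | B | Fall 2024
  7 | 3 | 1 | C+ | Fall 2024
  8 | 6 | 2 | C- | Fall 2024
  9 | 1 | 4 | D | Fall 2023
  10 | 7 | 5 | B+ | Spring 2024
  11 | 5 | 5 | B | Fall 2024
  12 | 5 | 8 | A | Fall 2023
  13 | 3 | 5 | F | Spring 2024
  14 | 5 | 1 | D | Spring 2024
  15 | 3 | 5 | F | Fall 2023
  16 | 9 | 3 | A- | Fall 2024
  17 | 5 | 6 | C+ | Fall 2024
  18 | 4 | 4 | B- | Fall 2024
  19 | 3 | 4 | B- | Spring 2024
SELECT c.id, p.name AS course, c.grade, c.semester FROM enrollments c JOIN courses p ON c.course_id = p.id ORDER BY c.grade ASC

Execution result:
id | course | grade | semester
12 | Music 101 | A | Fall 2023
16 | Art 101 | A- | Fall 2024
6 | Biology 201 | B | Fall 2024
11 | History 101 | B | Fall 2024
2 | Biology 201 | B+ | Fall 2023
10 | History 101 | B+ | Spring 2024
18 | Math 101 | B- | Fall 2024
19 | Math 101 | B- | Spring 2024
5 | CS 101 | C | Spring 2024
3 | Algorithms 201 | C+ | Spring 2024
7 | Statistics 101 | C+ | Fall 2024
17 | Algorithms 201 | C+ | Fall 2024
1 | Art 101 | C- | Fall 2023
4 | CS 101 | C- | Fall 2024
8 | CS 101 | C- | Fall 2024
9 | Math 101 | D | Fall 2023
14 | Statistics 101 | D | Spring 2024
13 | History 101 | F | Spring 2024
15 | History 101 | F | Fall 2023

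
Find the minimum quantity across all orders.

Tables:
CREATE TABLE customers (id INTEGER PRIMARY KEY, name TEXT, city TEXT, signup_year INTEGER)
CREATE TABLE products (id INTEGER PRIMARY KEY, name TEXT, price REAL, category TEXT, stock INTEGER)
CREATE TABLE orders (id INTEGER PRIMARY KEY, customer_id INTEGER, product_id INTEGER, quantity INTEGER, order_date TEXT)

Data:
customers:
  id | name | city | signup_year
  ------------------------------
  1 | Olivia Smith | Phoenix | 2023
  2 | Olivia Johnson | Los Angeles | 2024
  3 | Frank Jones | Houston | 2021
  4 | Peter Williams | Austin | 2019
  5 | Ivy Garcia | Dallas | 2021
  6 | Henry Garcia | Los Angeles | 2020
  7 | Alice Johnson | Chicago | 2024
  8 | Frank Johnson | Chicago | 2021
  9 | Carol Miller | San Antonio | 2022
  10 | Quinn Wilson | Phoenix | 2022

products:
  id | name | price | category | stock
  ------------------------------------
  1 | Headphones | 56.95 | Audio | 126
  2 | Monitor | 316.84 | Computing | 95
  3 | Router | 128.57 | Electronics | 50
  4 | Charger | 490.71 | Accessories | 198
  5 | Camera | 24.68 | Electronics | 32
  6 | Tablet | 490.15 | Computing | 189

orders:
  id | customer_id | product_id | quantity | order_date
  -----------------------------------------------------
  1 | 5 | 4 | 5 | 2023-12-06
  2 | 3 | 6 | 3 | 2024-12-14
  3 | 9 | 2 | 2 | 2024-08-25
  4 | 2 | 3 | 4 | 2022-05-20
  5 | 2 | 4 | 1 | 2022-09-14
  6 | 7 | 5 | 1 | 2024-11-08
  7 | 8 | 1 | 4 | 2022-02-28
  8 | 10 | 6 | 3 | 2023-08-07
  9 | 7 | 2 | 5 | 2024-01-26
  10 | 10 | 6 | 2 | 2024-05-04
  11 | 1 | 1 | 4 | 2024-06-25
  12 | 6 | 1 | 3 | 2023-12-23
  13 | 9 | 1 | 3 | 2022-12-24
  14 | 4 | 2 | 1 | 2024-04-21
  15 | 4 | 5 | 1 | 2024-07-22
SELECT MIN(quantity) FROM orders

Execution result:
1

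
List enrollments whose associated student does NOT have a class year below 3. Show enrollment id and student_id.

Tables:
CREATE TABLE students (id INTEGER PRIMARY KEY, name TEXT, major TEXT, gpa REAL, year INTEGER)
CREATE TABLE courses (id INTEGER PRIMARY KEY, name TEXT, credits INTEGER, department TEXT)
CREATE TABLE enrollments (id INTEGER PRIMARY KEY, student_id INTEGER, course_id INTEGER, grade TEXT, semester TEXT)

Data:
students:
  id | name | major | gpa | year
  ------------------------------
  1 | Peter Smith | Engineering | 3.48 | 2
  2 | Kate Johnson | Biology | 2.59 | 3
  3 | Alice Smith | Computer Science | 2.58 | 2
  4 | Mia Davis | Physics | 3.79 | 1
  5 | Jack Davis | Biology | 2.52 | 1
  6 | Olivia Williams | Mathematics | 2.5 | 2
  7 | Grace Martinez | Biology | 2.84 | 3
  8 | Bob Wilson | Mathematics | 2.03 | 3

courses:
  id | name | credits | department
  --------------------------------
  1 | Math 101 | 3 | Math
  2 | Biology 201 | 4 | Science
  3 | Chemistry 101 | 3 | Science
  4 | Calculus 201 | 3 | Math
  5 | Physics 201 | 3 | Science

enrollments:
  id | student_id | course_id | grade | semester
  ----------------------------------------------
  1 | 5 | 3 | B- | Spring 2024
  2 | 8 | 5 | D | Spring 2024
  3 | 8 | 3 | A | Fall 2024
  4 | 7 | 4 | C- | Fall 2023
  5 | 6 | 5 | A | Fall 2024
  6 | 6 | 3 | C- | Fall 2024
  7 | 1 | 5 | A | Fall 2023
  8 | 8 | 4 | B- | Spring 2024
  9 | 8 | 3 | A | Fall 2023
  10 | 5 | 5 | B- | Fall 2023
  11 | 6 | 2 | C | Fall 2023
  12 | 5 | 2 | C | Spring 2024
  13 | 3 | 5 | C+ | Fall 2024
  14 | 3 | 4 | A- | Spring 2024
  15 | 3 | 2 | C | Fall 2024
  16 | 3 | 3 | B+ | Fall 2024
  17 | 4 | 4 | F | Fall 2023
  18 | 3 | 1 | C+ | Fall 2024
SELECT id, student_id FROM enrollments WHERE student_id NOT IN (SELECT id FROM students WHERE year < 3)

Execution result:
id | student_id
2 | 8
3 | 8
4 | 7
8 | 8
9 | 8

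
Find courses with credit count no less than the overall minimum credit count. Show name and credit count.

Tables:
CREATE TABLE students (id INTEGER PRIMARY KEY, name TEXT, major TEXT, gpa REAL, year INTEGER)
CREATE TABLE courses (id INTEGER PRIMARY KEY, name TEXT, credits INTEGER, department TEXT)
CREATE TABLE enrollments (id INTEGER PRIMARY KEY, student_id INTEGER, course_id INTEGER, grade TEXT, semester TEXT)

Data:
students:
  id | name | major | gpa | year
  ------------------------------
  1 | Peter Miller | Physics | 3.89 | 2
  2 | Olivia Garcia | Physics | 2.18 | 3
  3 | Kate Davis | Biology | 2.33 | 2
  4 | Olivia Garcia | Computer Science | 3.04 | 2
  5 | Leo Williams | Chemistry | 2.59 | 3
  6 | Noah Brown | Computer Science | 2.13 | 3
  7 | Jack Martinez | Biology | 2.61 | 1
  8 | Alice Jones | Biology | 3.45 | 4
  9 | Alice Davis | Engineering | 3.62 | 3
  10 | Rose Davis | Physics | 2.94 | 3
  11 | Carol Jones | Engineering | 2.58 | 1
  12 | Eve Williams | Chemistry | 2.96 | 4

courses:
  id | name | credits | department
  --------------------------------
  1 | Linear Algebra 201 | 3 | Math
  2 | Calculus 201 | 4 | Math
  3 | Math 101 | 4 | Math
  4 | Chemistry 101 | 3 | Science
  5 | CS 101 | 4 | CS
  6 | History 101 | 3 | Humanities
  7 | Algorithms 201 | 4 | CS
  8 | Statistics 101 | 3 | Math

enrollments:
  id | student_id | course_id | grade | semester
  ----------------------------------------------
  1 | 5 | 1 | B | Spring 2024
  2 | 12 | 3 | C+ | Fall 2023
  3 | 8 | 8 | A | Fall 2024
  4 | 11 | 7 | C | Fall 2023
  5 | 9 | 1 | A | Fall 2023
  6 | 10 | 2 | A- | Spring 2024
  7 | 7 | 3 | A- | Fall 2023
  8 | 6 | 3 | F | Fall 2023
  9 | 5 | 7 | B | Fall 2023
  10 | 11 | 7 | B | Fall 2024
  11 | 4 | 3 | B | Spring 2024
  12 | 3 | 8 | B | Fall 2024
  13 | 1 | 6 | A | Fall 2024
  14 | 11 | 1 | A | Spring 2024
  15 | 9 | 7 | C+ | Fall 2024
SELECT name, credits FROM courses WHERE credits >= (SELECT MIN(credits) FROM courses)

Execution result:
name | credits
Linear Algebra 201 | 3
Calculus 201 | 4
Math 101 | 4
Chemistry 101 | 3
CS 101 | 4
History 101 | 3
Algorithms 201 | 4
Statistics 101 | 3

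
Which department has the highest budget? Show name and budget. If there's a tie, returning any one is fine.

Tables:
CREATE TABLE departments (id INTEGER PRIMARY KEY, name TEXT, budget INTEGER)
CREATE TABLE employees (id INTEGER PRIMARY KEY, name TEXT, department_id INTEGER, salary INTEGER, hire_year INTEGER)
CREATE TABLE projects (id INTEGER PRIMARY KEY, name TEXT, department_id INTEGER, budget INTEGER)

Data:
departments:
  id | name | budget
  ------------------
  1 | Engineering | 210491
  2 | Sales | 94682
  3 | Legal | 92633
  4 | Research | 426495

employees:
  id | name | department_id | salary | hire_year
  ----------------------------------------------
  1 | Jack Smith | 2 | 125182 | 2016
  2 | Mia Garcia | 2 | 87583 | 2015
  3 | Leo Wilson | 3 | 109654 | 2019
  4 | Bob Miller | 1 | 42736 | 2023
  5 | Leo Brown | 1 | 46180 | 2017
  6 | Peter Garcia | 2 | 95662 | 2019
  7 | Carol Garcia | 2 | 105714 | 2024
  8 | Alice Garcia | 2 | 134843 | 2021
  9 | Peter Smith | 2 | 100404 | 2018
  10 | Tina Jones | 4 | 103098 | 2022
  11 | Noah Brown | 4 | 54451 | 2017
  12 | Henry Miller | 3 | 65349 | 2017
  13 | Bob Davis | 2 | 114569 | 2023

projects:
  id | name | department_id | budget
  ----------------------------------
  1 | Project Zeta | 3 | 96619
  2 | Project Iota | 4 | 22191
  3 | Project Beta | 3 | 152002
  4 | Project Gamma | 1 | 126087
SELECT name, budget FROM departments ORDER BY budget DESC LIMIT 1

Execution result:
name | budget
Research | 426495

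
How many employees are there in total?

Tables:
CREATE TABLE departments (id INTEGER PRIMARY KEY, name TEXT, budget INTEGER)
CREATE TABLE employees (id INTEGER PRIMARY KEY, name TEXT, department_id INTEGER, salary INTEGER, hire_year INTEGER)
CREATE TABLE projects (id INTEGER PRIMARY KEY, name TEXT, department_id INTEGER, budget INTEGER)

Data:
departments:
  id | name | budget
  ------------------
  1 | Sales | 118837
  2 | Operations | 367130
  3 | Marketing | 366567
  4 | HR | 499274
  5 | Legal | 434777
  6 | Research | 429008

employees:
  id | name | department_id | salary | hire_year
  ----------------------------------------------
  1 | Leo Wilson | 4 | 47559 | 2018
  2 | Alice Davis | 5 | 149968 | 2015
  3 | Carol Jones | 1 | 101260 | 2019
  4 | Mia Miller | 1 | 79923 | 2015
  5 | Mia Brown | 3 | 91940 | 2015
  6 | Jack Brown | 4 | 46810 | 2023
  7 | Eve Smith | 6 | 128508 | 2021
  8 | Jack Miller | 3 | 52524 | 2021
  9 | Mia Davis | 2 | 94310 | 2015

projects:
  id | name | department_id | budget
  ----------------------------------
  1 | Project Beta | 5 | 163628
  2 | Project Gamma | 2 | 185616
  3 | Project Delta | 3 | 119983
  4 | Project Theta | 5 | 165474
SELECT COUNT(*) FROM employees

Execution result:
9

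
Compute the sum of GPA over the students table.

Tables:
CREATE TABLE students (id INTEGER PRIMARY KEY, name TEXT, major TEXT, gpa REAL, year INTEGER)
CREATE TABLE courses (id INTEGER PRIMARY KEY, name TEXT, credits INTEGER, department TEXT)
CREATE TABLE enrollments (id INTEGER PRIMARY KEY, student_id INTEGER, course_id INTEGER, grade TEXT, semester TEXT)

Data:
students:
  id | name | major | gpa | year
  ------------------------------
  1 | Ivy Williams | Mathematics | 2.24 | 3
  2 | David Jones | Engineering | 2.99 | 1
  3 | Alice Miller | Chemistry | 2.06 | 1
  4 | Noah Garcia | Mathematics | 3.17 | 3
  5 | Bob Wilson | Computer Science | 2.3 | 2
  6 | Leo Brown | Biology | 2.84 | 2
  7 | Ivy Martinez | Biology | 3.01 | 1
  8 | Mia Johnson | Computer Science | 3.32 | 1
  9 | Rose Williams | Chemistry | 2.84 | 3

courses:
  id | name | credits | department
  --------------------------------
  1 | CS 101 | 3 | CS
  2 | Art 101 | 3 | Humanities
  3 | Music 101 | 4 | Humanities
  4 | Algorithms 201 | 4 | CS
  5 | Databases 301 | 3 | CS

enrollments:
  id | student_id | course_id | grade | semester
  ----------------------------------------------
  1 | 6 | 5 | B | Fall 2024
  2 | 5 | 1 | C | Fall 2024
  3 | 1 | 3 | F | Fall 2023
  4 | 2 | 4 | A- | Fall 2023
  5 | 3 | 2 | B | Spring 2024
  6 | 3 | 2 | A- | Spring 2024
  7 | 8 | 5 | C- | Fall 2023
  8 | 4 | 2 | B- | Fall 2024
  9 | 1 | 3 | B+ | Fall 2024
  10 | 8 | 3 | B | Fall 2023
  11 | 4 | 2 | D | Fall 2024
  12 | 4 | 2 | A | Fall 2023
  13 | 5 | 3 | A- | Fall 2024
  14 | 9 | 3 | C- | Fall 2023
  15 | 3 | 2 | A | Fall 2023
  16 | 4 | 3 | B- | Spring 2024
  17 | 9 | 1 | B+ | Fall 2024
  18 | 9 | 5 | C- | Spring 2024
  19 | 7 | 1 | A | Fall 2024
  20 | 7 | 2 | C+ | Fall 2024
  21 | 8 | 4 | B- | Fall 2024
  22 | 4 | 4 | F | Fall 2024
SELECT SUM(gpa) FROM students

Execution result:
24.77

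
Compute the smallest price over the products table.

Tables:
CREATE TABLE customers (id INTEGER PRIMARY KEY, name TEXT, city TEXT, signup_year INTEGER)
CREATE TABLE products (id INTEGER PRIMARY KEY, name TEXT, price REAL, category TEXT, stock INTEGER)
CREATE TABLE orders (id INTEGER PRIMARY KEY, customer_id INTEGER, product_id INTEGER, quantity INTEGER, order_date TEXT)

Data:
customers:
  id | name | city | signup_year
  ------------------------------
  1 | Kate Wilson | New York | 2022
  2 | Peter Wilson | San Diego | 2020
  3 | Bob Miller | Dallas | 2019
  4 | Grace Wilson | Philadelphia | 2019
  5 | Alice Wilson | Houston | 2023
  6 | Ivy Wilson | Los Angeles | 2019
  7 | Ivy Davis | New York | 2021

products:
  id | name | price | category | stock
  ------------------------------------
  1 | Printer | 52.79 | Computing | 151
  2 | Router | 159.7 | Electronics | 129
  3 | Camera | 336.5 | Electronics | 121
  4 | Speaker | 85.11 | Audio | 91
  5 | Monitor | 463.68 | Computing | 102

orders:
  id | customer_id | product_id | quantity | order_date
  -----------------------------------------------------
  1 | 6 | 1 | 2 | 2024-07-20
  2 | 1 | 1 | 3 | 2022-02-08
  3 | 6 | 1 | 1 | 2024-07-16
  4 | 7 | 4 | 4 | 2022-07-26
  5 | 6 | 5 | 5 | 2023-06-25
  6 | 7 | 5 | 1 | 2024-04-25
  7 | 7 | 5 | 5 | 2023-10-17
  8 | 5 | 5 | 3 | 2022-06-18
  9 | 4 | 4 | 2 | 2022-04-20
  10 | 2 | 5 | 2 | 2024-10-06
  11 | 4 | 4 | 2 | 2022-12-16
SELECT MIN(price) FROM products

Execution result:
52.79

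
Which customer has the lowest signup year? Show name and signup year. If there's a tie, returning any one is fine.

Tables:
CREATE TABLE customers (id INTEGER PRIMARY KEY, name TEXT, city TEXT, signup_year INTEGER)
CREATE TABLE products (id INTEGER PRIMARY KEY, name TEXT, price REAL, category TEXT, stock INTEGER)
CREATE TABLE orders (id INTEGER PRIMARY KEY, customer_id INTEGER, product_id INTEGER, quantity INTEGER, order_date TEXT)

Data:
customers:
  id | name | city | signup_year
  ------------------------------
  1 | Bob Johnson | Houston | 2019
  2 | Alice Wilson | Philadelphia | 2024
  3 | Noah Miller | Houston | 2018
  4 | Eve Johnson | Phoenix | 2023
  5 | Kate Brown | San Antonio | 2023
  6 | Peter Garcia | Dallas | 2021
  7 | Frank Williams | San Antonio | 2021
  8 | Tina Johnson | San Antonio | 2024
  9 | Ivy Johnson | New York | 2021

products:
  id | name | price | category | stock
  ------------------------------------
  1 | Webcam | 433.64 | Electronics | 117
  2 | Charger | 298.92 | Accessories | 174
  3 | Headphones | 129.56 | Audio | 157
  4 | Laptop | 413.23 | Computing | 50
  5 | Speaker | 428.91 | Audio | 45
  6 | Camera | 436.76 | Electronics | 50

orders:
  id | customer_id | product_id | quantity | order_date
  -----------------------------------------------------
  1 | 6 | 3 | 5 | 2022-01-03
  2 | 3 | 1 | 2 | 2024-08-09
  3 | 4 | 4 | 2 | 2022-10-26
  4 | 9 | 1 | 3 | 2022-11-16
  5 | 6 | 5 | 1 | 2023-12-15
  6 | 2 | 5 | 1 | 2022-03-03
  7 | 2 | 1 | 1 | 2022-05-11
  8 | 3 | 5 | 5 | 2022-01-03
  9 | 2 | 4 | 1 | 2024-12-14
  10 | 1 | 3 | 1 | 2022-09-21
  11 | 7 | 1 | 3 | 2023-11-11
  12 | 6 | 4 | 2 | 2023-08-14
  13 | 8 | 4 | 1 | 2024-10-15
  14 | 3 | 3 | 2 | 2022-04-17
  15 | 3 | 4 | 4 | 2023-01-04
SELECT name, signup_year FROM customers ORDER BY signup_year ASC LIMIT 1

Execution result:
name | signup_year
Noah Miller | 2018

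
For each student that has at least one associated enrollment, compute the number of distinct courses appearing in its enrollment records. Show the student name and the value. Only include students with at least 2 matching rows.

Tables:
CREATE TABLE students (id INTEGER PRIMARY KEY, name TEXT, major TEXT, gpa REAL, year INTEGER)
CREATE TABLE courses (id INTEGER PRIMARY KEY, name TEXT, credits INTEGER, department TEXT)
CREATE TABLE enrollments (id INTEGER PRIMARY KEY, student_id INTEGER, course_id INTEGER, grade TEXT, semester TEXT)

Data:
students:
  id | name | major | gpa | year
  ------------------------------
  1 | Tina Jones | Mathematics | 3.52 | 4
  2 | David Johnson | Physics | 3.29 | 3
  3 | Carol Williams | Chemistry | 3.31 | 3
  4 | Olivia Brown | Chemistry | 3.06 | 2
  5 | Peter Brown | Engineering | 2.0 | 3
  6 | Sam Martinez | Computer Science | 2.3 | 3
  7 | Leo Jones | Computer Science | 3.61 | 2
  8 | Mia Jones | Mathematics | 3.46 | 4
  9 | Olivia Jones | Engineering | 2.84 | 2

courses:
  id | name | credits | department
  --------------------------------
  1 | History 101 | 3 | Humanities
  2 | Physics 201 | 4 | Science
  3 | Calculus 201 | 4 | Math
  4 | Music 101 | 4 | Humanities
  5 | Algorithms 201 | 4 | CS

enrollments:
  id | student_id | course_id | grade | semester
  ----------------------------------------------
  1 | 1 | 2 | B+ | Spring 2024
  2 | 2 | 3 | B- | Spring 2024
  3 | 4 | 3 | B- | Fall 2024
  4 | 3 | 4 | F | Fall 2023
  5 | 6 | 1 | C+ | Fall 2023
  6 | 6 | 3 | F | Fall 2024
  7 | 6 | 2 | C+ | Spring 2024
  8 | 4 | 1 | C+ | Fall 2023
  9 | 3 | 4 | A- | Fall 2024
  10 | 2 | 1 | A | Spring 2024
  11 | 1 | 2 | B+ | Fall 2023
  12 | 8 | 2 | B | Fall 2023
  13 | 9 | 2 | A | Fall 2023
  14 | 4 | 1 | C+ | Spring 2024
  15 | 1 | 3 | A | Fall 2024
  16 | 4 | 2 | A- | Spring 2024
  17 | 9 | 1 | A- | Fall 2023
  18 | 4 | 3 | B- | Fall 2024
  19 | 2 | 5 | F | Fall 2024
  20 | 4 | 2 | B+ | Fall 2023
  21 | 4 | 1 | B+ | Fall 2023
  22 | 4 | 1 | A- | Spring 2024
SELECT p.name, COUNT(DISTINCT c.course_id) AS distinct_course_count FROM enrollments c JOIN students p ON c.student_id = p.id GROUP BY p.id, p.name HAVING COUNT(*) >= 2

Execution result:
name | distinct_course_count
Tina Jones | 2
David Johnson | 3
Carol Williams | 1
Olivia Brown | 3
Sam Martinez | 3
Olivia Jones | 2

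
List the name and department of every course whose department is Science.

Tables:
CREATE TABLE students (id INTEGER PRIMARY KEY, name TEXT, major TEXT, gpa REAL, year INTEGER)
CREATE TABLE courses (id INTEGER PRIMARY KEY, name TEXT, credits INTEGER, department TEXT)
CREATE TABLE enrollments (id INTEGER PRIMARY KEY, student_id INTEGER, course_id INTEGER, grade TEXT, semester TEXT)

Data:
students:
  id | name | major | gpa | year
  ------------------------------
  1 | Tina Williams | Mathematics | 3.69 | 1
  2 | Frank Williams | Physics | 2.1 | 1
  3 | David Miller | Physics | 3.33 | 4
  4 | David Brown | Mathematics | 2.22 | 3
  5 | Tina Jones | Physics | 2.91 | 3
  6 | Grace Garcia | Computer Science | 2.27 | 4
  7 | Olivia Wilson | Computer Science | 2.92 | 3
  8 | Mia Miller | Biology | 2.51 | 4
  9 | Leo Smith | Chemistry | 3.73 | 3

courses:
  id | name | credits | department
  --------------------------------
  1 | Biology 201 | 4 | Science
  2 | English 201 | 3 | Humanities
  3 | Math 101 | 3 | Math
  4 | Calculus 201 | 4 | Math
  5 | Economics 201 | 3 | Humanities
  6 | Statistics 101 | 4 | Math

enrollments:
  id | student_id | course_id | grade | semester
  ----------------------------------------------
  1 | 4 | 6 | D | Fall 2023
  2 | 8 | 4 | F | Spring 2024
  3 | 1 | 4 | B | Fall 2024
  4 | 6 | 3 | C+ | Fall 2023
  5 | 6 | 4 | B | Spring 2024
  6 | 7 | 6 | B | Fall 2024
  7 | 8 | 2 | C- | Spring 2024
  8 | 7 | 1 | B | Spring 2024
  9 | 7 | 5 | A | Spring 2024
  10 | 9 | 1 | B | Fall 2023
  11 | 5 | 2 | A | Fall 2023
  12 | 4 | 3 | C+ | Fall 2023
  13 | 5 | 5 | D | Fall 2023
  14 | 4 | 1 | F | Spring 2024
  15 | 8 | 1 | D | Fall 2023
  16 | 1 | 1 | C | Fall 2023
SELECT name, department FROM courses WHERE department = 'Science'

Execution result:
name | department
Biology 201 | Science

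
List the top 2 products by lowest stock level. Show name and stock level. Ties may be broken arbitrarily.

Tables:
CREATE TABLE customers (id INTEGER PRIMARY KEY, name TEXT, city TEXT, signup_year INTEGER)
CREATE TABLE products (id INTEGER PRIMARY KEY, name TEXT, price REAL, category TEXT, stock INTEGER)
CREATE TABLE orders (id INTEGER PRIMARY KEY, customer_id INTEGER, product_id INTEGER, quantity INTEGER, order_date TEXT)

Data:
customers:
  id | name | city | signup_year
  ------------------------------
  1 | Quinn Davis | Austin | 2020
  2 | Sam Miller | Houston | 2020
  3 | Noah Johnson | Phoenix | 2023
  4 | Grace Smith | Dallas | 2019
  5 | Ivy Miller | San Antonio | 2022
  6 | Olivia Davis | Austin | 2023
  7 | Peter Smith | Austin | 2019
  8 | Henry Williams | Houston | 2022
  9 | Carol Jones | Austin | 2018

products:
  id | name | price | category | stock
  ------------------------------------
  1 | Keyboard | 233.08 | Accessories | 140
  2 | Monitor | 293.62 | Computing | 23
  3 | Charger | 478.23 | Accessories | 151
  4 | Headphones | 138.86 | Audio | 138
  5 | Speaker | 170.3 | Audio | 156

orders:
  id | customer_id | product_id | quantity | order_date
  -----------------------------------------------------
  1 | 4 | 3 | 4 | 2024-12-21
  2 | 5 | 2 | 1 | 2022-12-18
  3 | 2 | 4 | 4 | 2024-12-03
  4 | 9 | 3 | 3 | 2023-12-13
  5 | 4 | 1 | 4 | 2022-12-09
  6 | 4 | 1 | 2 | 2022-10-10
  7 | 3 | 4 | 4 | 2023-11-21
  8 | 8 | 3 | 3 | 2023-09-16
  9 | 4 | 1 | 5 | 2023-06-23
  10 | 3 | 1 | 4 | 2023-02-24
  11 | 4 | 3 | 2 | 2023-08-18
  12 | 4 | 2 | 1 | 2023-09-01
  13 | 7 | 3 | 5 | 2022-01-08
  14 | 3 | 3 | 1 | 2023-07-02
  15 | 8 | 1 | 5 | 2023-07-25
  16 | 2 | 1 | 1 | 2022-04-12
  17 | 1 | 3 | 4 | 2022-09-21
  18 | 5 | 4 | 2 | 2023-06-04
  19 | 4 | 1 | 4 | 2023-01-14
SELECT name, stock FROM products ORDER BY stock ASC LIMIT 2

Execution result:
name | stock
Monitor | 23
Headphones | 138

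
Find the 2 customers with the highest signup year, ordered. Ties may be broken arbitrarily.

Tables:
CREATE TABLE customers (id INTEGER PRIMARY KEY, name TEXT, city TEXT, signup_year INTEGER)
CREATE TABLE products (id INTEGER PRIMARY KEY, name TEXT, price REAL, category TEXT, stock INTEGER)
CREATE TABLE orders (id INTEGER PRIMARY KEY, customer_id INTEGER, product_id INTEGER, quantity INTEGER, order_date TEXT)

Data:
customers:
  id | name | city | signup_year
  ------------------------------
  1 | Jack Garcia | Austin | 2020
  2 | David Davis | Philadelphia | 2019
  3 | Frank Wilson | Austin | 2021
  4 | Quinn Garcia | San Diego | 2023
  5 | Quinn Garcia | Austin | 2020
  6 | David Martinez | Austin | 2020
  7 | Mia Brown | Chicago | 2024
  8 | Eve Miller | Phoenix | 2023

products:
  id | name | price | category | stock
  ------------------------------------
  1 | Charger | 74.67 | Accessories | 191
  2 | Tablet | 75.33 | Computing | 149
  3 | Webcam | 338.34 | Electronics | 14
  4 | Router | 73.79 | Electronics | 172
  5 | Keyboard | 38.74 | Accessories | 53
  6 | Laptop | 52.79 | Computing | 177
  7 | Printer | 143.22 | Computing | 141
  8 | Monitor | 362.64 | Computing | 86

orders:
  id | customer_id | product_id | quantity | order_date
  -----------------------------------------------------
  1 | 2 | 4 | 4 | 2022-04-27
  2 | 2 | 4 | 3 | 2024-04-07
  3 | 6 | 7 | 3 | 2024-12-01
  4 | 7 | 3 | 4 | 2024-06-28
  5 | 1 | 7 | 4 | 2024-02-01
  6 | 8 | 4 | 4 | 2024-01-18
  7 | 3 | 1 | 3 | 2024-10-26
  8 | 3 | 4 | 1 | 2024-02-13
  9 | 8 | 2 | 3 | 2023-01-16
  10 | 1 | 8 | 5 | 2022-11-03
SELECT name, signup_year FROM customers ORDER BY signup_year DESC LIMIT 2

Execution result:
name | signup_year
Mia Brown | 2024
Quinn Garcia | 2023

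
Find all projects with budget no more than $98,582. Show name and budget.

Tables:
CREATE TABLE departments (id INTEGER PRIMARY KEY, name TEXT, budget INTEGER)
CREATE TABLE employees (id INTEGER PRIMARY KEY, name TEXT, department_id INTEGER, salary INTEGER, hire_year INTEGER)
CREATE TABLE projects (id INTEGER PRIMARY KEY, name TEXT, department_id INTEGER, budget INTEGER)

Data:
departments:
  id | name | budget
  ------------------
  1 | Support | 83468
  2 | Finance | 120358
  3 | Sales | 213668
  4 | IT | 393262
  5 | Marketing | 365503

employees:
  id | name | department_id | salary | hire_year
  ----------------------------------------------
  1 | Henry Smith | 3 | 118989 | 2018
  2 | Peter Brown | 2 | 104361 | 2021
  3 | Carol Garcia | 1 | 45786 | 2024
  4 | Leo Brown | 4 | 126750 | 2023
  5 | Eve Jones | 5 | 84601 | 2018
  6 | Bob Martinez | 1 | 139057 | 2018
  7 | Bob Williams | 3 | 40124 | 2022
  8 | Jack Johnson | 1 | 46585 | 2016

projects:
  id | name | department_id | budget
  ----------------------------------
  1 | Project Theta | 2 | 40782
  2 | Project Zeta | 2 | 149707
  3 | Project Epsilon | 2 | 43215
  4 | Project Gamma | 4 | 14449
SELECT name, budget FROM projects WHERE budget <= 98582

Execution result:
name | budget
Project Theta | 40782
Project Epsilon | 43215
Project Gamma | 14449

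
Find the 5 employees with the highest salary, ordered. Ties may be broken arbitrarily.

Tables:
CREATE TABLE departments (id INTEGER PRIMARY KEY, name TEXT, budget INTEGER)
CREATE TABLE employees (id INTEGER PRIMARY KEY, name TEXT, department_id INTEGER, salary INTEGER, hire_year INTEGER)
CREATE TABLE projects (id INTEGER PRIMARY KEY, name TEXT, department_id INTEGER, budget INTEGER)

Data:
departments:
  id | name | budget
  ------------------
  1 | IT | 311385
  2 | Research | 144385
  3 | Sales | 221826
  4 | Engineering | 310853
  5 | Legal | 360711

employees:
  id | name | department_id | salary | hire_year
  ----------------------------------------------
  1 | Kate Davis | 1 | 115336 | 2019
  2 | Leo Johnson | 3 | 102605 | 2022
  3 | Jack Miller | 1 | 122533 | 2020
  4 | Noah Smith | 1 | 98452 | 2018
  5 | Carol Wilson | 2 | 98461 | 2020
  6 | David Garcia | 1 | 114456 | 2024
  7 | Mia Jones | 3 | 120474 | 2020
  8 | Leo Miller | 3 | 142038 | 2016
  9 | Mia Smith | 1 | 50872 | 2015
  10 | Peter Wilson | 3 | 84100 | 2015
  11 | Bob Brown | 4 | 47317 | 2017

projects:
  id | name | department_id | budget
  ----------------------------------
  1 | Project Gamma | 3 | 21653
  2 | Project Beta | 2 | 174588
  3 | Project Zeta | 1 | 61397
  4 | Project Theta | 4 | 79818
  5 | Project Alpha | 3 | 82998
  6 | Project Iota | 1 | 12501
SELECT name, salary FROM employees ORDER BY salary DESC LIMIT 5

Execution result:
name | salary
Leo Miller | 142038
Jack Miller | 122533
Mia Jones | 120474
Kate Davis | 115336
David Garcia | 114456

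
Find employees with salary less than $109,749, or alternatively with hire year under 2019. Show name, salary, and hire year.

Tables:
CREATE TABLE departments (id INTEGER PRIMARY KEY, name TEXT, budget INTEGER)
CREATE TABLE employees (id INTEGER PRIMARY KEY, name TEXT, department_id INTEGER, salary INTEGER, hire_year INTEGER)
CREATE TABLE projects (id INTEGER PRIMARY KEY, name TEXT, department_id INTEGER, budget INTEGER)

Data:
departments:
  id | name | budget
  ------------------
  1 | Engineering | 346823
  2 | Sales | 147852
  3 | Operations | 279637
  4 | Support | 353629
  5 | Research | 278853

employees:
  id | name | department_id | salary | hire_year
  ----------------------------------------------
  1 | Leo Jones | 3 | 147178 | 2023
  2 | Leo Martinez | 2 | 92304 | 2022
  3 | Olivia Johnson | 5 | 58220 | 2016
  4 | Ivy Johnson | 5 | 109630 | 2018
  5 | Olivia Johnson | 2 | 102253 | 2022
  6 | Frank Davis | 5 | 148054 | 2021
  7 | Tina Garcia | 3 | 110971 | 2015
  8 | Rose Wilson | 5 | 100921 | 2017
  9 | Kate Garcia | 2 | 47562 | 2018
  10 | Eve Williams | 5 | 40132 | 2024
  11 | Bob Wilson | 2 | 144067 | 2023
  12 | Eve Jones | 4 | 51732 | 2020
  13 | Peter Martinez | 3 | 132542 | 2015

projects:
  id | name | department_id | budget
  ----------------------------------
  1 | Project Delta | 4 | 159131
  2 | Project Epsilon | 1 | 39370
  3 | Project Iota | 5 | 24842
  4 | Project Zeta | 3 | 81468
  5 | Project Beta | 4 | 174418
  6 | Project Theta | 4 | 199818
SELECT name, salary, hire_year FROM employees WHERE salary < 109749 OR hire_year < 2019

Execution result:
name | salary | hire_year
Leo Martinez | 92304 | 2022
Olivia Johnson | 58220 | 2016
Ivy Johnson | 109630 | 2018
Olivia Johnson | 102253 | 2022
Tina Garcia | 110971 | 2015
Rose Wilson | 100921 | 2017
Kate Garcia | 47562 | 2018
Eve Williams | 40132 | 2024
Eve Jones | 51732 | 2020
Peter Martinez | 132542 | 2015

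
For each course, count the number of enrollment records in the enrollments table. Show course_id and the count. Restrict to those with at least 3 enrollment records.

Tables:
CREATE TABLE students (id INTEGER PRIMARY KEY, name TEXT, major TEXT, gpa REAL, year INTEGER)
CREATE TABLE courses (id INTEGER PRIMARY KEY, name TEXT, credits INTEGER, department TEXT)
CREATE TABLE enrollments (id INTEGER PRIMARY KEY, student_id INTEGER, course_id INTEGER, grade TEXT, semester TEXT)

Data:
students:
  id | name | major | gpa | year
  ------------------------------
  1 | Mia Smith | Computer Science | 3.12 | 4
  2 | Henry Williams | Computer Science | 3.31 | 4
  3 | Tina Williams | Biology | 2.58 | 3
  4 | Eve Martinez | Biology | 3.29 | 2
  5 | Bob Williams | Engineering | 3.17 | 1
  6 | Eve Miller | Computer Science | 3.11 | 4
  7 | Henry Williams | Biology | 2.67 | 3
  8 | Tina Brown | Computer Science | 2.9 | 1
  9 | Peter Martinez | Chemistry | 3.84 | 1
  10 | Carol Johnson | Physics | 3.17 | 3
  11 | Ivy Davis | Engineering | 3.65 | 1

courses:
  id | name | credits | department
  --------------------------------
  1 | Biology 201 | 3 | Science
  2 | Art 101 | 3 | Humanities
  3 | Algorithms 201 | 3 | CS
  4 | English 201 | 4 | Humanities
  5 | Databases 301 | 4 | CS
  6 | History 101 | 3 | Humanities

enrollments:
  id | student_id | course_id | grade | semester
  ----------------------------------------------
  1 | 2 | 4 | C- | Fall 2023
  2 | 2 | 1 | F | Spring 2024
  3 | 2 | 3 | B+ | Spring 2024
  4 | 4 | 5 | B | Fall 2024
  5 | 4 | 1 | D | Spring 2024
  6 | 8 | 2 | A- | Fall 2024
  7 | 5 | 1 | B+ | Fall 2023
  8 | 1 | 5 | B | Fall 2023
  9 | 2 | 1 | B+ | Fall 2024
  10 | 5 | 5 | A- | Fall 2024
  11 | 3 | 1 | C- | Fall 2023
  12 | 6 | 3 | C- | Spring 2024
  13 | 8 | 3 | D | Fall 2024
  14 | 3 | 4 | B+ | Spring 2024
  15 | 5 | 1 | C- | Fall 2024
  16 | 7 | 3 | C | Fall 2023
SELECT course_id, COUNT(*) AS enrollment_count FROM enrollments GROUP BY course_id HAVING COUNT(*) >= 3

Execution result:
course_id | enrollment_count
1 | 6
3 | 4
5 | 3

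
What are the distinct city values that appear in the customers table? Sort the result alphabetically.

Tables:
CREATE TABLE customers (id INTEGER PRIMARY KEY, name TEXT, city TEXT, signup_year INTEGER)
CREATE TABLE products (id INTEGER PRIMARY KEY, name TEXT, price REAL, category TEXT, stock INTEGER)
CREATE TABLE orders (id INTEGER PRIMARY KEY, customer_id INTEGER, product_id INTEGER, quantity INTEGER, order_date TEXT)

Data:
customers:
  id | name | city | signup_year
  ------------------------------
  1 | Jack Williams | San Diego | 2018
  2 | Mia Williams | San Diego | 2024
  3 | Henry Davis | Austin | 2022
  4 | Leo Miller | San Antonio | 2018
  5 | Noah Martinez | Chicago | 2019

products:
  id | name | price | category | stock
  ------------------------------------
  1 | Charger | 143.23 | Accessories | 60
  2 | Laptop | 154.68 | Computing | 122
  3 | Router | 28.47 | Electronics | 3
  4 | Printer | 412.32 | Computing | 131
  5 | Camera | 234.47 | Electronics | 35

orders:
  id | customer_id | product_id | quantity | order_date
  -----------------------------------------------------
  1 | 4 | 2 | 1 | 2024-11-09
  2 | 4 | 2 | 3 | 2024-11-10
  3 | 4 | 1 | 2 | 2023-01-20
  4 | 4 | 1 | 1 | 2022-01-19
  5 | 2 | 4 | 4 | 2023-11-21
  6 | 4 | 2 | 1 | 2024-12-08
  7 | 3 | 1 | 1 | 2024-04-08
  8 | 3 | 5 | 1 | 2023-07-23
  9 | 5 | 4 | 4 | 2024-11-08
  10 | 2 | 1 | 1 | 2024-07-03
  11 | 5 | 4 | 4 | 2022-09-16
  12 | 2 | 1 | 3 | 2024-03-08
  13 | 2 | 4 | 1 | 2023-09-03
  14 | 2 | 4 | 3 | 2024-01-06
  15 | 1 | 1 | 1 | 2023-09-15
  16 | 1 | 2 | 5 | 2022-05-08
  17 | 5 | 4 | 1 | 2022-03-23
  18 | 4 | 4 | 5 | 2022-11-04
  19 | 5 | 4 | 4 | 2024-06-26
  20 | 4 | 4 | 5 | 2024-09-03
SELECT DISTINCT city FROM customers ORDER BY city

Execution result:
city
Austin
Chicago
San Antonio
San Diego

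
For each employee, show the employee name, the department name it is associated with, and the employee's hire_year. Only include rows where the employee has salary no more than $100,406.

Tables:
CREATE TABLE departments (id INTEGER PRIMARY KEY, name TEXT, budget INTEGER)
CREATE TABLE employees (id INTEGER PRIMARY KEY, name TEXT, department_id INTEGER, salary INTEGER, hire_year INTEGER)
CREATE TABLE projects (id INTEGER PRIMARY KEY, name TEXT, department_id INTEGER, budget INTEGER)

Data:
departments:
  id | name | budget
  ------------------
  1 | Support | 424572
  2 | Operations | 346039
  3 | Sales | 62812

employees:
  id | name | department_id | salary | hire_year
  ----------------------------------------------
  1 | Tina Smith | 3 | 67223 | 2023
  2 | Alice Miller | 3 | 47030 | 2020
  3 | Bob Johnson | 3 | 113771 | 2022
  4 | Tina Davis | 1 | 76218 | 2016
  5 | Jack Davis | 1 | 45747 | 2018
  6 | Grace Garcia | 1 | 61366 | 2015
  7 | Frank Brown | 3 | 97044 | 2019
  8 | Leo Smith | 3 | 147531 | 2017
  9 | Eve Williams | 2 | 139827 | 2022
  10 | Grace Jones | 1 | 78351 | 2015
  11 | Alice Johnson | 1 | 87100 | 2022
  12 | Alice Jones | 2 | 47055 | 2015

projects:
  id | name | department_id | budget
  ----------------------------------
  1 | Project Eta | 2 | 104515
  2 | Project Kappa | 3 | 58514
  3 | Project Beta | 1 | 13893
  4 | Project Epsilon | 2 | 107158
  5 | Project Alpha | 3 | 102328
SELECT c.name, p.name AS department, c.hire_year FROM employees c JOIN departments p ON c.department_id = p.id WHERE c.salary <= 100406

Execution result:
name | department | hire_year
Tina Smith | Sales | 2023
Alice Miller | Sales | 2020
Tina Davis | Support | 2016
Jack Davis | Support | 2018
Grace Garcia | Support | 2015
Frank Brown | Sales | 2019
Grace Jones | Support | 2015
Alice Johnson | Support | 2022
Alice Jones | Operations | 2015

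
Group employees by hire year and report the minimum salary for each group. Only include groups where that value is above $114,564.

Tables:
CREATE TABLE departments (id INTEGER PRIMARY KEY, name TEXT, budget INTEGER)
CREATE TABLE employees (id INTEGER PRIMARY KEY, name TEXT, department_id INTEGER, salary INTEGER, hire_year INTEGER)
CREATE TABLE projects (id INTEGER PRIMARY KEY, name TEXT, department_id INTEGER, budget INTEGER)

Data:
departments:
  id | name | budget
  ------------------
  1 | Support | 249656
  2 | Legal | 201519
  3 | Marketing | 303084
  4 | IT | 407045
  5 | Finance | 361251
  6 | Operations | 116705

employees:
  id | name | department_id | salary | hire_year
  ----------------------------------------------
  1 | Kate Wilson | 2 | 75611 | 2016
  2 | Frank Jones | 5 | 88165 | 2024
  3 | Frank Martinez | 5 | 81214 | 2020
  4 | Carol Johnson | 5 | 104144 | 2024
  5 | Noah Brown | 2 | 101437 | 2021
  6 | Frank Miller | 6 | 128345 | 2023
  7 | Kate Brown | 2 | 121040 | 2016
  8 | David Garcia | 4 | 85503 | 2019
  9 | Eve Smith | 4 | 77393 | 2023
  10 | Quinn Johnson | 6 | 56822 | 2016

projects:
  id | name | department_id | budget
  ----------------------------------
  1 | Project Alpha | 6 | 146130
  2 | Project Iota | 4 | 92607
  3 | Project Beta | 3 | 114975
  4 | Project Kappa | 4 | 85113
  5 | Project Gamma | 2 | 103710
SELECT hire_year, MIN(salary) AS min_salary FROM employees GROUP BY hire_year HAVING MIN(salary) > 114564

Execution result:
(no rows)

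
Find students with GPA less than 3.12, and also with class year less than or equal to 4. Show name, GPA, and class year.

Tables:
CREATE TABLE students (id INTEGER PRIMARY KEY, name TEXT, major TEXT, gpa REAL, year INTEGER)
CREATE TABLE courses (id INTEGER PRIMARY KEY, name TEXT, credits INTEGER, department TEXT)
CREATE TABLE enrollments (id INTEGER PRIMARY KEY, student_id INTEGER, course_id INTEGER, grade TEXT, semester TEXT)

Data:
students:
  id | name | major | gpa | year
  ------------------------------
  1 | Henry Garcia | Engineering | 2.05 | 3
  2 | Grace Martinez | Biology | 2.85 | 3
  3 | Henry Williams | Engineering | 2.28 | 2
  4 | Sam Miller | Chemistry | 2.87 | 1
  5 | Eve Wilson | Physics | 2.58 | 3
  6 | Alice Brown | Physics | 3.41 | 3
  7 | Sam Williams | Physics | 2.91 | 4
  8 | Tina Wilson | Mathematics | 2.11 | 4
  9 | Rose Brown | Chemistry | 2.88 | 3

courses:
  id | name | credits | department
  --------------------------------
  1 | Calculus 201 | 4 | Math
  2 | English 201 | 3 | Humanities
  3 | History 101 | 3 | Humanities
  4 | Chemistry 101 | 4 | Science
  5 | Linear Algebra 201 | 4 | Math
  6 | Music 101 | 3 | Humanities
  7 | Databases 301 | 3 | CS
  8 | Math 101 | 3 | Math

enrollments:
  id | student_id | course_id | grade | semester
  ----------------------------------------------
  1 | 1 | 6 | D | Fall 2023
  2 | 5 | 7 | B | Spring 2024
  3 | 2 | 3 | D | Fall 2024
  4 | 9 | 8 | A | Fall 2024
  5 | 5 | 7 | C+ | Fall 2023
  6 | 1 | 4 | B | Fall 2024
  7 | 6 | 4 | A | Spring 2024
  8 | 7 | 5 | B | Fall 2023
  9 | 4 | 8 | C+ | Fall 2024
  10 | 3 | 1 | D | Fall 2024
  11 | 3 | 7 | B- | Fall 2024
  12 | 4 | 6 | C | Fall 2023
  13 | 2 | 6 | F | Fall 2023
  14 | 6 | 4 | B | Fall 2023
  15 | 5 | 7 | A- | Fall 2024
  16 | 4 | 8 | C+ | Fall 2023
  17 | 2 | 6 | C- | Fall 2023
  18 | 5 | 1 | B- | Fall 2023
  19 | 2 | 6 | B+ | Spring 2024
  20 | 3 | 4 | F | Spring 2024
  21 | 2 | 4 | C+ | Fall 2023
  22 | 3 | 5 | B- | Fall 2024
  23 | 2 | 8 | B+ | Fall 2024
SELECT name, gpa, year FROM students WHERE gpa < 3.12 AND year <= 4

Execution result:
name | gpa | year
Henry Garcia | 2.05 | 3
Grace Martinez | 2.85 | 3
Henry Williams | 2.28 | 2
Sam Miller | 2.87 | 1
Eve Wilson | 2.58 | 3
Sam Williams | 2.91 | 4
Tina Wilson | 2.11 | 4
Rose Brown | 2.88 | 3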